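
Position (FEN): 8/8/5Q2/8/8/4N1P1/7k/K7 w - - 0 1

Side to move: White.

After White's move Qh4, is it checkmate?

After Qh4: black king on h2; in check: yes, from the white queen on h4.
Black has 1 legal reply: Kg1.
In check but a legal move exists → not checkmate.

no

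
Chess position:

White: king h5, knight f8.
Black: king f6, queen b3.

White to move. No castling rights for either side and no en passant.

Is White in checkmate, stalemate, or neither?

White to move; white king on h5.
In check: no.
Legal moves for White: Nh7+, Nd7+, Ng6, Ne6, Kh6, Kh4, Kg4.
White has 7 legal moves and is not in check → neither.

neither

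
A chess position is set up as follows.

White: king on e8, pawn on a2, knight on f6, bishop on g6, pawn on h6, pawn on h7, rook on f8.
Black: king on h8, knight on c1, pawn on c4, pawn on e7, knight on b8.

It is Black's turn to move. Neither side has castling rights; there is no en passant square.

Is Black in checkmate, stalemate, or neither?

checkmate

Black to move; black king on h8.
In check: yes, from the white rook on f8.
King squares — g7: attacked by Ph6; h7: attacked by Nf6; g8: attacked by Nf6.
Legal moves for Black: none.
In check with no legal moves → checkmate.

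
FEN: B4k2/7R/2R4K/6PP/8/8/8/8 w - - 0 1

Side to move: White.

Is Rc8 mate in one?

After Rc8: black king on f8; in check: yes, from the white rook on c8.
King squares — e7: attacked by Rh7; f7: attacked by Rh7; g7: attacked by Kh6; e8: attacked by Rc8; g8: attacked by Rc8.
Black has no legal moves → checkmate.

yes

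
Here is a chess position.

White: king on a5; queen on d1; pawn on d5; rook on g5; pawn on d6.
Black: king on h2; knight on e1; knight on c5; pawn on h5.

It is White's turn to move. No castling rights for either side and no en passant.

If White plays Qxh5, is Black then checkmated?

After Qxh5: black king on h2; in check: yes, from the white queen on h5.
King squares — g1: attacked by Rg5; h1: attacked by Qh5; g2: attacked by Rg5; g3: attacked by Rg5; h3: attacked by Qh5.
Black has no legal moves → checkmate.

yes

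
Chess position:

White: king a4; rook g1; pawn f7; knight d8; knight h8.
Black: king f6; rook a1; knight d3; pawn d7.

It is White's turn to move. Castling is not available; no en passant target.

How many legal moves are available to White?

White to move; king on a4.
In check: yes, from the black rook on a1.
Legal moves: Kb5, Kb3, Rxa1.
Count: 3.

3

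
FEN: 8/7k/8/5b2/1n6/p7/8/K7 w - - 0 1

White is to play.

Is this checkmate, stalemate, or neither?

White to move; white king on a1.
In check: no.
King squares — b1: attacked by Bf5; a2: attacked by Nb4; b2: attacked by Pa3.
Legal moves for White: none.
Not in check and no legal moves → stalemate.

stalemate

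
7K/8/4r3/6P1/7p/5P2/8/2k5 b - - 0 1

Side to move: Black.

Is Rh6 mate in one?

no

After Rh6: white king on h8; in check: yes, from the black rook on h6.
White has 3 legal replies: Kg8, Kg7, gxh6.
In check but a legal move exists → not checkmate.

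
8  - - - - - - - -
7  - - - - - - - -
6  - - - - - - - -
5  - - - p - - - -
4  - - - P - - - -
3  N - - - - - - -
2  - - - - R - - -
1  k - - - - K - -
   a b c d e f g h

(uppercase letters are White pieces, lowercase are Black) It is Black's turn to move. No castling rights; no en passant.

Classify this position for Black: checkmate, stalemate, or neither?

stalemate

Black to move; black king on a1.
In check: no.
King squares — b1: attacked by Na3; a2: attacked by Re2; b2: attacked by Re2.
Legal moves for Black: none.
Not in check and no legal moves → stalemate.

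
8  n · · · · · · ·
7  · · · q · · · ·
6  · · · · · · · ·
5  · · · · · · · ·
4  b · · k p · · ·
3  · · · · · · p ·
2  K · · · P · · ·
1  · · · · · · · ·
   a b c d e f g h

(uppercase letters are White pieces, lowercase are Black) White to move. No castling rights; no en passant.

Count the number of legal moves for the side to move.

5

White to move; king on a2.
In check: no.
Legal moves: Ka3, Kb2, Kb1, Ka1, e3+.
Count: 5.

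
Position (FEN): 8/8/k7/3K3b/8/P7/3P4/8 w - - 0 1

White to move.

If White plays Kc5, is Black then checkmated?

After Kc5: black king on a6; in check: no.
Black is not in check, so this cannot be checkmate.

no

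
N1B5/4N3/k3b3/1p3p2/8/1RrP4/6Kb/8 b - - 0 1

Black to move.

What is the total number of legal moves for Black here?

Black to move; king on a6.
In check: yes, from the white bishop on c8.
Legal moves: Ka7, Ka5, Bxc8, Rxc8.
Count: 4.

4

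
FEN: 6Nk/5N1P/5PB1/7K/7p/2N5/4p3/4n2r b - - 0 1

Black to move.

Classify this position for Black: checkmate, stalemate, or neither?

Black to move; black king on h8.
In check: yes, from the white knight on f7.
King squares — g7: attacked by Pf6; h7: attacked by Bg6; g8: attacked by Ph7.
Legal moves for Black: none.
In check with no legal moves → checkmate.

checkmate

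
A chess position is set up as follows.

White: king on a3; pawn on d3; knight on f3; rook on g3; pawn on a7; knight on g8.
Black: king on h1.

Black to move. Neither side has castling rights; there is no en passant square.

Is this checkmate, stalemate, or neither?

Black to move; black king on h1.
In check: no.
King squares — g1: attacked by Nf3; g2: attacked by Rg3; h2: attacked by Nf3.
Legal moves for Black: none.
Not in check and no legal moves → stalemate.

stalemate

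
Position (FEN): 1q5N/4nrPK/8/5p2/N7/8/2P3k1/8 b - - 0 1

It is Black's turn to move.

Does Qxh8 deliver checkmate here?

After Qxh8: white king on h7; in check: yes, from the black queen on h8.
White has 1 legal reply: Kxh8.
In check but a legal move exists → not checkmate.

no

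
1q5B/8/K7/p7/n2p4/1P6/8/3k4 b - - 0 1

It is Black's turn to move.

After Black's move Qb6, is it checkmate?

yes

After Qb6: white king on a6; in check: yes, from the black queen on b6.
King squares — a5: attacked by Qb6; b5: attacked by Qb6; b6: attacked by Na4; a7: attacked by Qb6; b7: attacked by Qb6.
White has no legal moves → checkmate.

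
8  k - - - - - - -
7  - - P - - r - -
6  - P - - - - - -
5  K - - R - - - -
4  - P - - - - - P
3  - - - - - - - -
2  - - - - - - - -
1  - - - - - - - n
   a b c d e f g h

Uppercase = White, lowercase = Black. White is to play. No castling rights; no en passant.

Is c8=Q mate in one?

yes

After c8=Q: black king on a8; in check: yes, from the white queen on c8.
King squares — a7: attacked by Pb6; b7: attacked by Qc8; b8: attacked by Qc8.
Black has no legal moves → checkmate.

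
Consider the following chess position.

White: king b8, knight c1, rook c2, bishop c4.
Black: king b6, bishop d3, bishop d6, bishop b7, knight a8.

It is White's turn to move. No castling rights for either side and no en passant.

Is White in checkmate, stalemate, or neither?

checkmate

White to move; white king on b8.
In check: yes, from the black bishop on d6.
King squares — a7: attacked by Kb6; b7: attacked by Kb6; c7: attacked by Kb6; a8: attacked by Bb7; c8: attacked by Bb7.
Legal moves for White: none.
In check with no legal moves → checkmate.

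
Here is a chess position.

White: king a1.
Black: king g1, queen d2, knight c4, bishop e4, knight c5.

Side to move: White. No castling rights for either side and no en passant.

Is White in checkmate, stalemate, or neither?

stalemate

White to move; white king on a1.
In check: no.
King squares — b1: attacked by Be4; a2: attacked by Qd2; b2: attacked by Qd2.
Legal moves for White: none.
Not in check and no legal moves → stalemate.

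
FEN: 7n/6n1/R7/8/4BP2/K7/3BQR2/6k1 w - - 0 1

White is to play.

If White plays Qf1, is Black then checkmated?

yes

After Qf1: black king on g1; in check: yes, from the white queen on f1.
King squares — f1: attacked by Rf2; h1: attacked by Qf1; f2: attacked by Qf1; g2: attacked by Qf1; h2: attacked by Rf2.
Black has no legal moves → checkmate.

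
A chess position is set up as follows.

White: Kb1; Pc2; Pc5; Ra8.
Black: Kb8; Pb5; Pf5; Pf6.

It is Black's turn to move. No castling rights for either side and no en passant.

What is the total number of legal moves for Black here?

3

Black to move; king on b8.
In check: yes, from the white rook on a8.
Legal moves: Kxa8, Kc7, Kb7.
Count: 3.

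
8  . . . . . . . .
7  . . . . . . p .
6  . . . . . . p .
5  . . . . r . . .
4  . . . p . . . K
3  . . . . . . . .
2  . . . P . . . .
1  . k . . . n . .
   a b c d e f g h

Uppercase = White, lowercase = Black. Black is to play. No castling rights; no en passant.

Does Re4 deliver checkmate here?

no

After Re4: white king on h4; in check: yes, from the black rook on e4.
White has 2 legal replies: Kg5, Kh3.
In check but a legal move exists → not checkmate.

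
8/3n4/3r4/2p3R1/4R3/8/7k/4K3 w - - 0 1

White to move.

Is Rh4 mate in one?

After Rh4: black king on h2; in check: yes, from the white rook on h4.
King squares — g1: attacked by Rg5; h1: attacked by Rh4; g2: attacked by Rg5; g3: attacked by Rg5; h3: attacked by Rh4.
Black has no legal moves → checkmate.

yes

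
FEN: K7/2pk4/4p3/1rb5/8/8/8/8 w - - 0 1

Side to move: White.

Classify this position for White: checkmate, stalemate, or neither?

White to move; white king on a8.
In check: no.
King squares — a7: attacked by Bc5; b7: attacked by Rb5; b8: attacked by Rb5.
Legal moves for White: none.
Not in check and no legal moves → stalemate.

stalemate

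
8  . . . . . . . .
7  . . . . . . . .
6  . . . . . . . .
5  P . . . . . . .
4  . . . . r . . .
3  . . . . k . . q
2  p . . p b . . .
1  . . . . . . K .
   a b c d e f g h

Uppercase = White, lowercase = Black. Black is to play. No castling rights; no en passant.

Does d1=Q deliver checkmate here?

yes

After d1=Q: white king on g1; in check: yes, from the black queen on d1.
King squares — f1: attacked by Qd1; h1: attacked by Qd1; f2: attacked by Ke3; g2: attacked by Qh3; h2: attacked by Qh3.
White has no legal moves → checkmate.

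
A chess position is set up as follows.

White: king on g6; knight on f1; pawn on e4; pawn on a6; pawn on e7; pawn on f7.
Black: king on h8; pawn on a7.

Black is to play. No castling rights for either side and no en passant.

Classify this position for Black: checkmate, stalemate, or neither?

stalemate

Black to move; black king on h8.
In check: no.
King squares — g7: attacked by Kg6; h7: attacked by Kg6; g8: attacked by Pf7.
Legal moves for Black: none.
Not in check and no legal moves → stalemate.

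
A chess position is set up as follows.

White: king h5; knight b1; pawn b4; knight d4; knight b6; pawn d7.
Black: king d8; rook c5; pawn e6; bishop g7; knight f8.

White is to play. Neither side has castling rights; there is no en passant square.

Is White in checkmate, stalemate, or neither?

neither

White to move; white king on h5.
In check: yes, from the black rook on c5.
King squares — g4: available; h4: available; g5: attacked by Rc5; g6: attacked by Nf8; h6: attacked by Bg7.
Legal moves for White: Kh4, Kg4, Nd5, Nf5, bxc5.
White is in check but has 5 legal moves → neither.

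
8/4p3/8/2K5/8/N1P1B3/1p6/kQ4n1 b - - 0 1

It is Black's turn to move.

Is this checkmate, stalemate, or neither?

Black to move; black king on a1.
In check: yes, from the white queen on b1.
King squares — b1: attacked by Na3; a2: attacked by Qb1; b2: own pawn.
Legal moves for Black: none.
In check with no legal moves → checkmate.

checkmate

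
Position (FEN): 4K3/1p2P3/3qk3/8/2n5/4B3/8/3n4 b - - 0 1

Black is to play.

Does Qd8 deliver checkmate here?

After Qd8: white king on e8; in check: yes, from the black queen on d8.
White has 5 legal replies: Kxd8, exd8=Q, exd8=R, exd8=B, exd8=N+.
In check but a legal move exists → not checkmate.

no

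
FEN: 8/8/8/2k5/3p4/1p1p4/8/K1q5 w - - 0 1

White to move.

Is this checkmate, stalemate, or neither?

White to move; white king on a1.
In check: yes, from the black queen on c1.
King squares — b1: attacked by Qc1; a2: attacked by Pb3; b2: attacked by Qc1.
Legal moves for White: none.
In check with no legal moves → checkmate.

checkmate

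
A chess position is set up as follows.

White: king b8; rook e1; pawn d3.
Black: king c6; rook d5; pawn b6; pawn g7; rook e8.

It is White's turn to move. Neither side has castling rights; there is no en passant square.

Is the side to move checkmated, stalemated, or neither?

White to move; white king on b8.
In check: yes, from the black rook on e8.
Legal moves for White: Ka7, Rxe8.
White is in check but has 2 legal moves → neither.

neither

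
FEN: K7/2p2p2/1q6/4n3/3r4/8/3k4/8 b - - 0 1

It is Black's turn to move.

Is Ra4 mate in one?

yes

After Ra4: white king on a8; in check: yes, from the black rook on a4.
King squares — a7: attacked by Ra4; b7: attacked by Qb6; b8: attacked by Qb6.
White has no legal moves → checkmate.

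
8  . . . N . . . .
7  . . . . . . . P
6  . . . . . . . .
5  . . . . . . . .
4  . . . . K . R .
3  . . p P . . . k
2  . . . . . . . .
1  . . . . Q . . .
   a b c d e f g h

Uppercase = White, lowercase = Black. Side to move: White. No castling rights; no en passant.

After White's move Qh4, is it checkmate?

yes

After Qh4: black king on h3; in check: yes, from the white queen on h4.
King squares — g2: attacked by Rg4; h2: attacked by Qh4; g3: attacked by Rg4; g4: attacked by Qh4; h4: attacked by Rg4.
Black has no legal moves → checkmate.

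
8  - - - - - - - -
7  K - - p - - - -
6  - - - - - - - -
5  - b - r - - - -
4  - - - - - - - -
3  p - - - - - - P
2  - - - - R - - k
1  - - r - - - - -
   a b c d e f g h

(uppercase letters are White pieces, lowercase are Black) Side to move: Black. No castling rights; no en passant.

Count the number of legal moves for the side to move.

Black to move; king on h2.
In check: yes, from the white rook on e2.
Legal moves: Kxh3, Kg3, Kh1, Kg1, Bxe2.
Count: 5.

5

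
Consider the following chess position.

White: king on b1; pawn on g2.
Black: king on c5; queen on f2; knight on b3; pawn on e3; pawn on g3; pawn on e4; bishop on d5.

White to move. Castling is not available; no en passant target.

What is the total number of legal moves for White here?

White to move; king on b1.
In check: no.
Legal moves: none.
Count: 0.

0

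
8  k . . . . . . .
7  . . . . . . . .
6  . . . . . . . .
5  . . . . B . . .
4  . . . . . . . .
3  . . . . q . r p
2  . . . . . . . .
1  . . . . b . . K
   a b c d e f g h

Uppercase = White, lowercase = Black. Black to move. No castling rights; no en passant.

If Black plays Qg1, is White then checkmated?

yes

After Qg1: white king on h1; in check: yes, from the black queen on g1.
King squares — g1: attacked by Rg3; g2: attacked by Qg1; h2: attacked by Qg1.
White has no legal moves → checkmate.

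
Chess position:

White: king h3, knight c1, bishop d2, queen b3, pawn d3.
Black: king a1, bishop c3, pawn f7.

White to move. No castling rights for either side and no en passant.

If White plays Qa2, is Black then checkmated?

After Qa2: black king on a1; in check: yes, from the white queen on a2.
King squares — b1: attacked by Qa2; a2: attacked by Nc1; b2: attacked by Qa2.
Black has no legal moves → checkmate.

yes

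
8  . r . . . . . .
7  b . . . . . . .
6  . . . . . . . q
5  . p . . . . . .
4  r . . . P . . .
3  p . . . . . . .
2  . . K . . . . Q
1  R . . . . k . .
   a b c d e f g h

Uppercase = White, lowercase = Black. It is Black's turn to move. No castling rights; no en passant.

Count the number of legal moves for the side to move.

Black to move; king on f1.
In check: yes, from the white rook on a1.
Legal moves: Qc1+.
Count: 1.

1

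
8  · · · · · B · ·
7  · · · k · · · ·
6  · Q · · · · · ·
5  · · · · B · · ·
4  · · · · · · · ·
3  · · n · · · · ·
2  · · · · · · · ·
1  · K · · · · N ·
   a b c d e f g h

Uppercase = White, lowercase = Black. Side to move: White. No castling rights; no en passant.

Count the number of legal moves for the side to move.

5

White to move; king on b1.
In check: yes, from the black knight on c3.
Legal moves: Kc2, Kb2, Kc1, Ka1, Bxc3.
Count: 5.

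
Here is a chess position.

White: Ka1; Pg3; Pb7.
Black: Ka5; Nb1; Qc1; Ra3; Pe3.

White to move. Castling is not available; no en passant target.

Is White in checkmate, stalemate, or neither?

checkmate

White to move; white king on a1.
In check: yes, from the black rook on a3.
King squares — b1: attacked by Qc1; a2: attacked by Ra3; b2: attacked by Qc1.
Legal moves for White: none.
In check with no legal moves → checkmate.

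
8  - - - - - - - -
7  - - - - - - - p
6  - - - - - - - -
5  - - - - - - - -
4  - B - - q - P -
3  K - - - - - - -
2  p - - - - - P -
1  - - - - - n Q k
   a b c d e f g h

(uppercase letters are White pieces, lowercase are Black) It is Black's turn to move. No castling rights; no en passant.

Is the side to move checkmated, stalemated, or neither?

Black to move; black king on h1.
In check: yes, from the white queen on g1.
King squares — g1: available; g2: attacked by Qg1; h2: attacked by Qg1.
Legal moves for Black: Kxg1.
Black is in check but has 1 legal move → neither.

neither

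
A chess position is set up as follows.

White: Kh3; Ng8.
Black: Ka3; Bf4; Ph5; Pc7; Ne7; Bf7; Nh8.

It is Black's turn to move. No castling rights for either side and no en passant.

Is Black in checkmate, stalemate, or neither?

neither

Black to move; black king on a3.
In check: no.
Legal moves for Black include: Nhg6, Bxg8, Be8, Bg6, Be6+, Bd5, Bc4, Bb3, Ba2, Nxg8, Nc8, Neg6, Nc6, Nf5, Nd5, Bh6, Bd6, Bg5, ... (list truncated; more exist).
Black has legal moves and is not in check → neither.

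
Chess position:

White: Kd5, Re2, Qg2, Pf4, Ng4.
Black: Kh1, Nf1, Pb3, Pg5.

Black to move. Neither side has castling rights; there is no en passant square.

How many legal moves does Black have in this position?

Black to move; king on h1.
In check: yes, from the white queen on g2.
Legal moves: none.
Count: 0.

0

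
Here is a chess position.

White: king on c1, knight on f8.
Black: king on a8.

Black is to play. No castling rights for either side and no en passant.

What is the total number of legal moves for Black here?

3

Black to move; king on a8.
In check: no.
Legal moves: Kb8, Kb7, Ka7.
Count: 3.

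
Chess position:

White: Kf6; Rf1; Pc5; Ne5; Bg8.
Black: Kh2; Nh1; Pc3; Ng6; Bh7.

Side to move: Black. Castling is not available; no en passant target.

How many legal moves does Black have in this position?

Black to move; king on h2.
In check: no.
Legal moves: Bxg8, Nh8, Nf8, Ne7, Nxe5, Nh4, Nf4, Kh3, Kg3, Kg2, Ng3, Nf2, c2.
Count: 13.

13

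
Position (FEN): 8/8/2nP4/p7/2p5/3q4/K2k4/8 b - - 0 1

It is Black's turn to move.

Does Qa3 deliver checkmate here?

After Qa3: white king on a2; in check: yes, from the black queen on a3.
White has 2 legal replies: Kxa3, Kb1.
In check but a legal move exists → not checkmate.

no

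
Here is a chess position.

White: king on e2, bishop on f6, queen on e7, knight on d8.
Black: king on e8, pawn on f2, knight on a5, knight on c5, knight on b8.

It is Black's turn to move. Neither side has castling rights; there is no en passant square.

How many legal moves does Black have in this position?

0

Black to move; king on e8.
In check: yes, from the white queen on e7.
Legal moves: none.
Count: 0.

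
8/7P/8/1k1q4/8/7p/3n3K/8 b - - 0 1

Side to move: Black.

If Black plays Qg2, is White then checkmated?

After Qg2: white king on h2; in check: yes, from the black queen on g2.
King squares — g1: attacked by Qg2; h1: attacked by Qg2; g2: attacked by Ph3; g3: attacked by Qg2; h3: attacked by Qg2.
White has no legal moves → checkmate.

yes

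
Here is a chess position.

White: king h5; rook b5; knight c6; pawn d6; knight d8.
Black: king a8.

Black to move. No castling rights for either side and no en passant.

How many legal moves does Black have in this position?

Black to move; king on a8.
In check: no.
Legal moves: none.
Count: 0.

0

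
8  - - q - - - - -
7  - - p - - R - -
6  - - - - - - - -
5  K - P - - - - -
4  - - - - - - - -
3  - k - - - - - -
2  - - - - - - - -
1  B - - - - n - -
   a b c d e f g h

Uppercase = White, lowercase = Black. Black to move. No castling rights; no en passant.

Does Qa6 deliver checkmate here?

After Qa6: white king on a5; in check: yes, from the black queen on a6.
White has 1 legal reply: Kxa6.
In check but a legal move exists → not checkmate.

no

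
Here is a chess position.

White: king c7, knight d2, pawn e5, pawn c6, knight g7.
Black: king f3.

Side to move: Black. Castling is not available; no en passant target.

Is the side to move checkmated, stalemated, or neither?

Black to move; black king on f3.
In check: yes, from the white knight on d2.
Legal moves for Black: Kg4, Kf4, Kg3, Ke3, Kg2, Kf2, Ke2.
Black is in check but has 7 legal moves → neither.

neither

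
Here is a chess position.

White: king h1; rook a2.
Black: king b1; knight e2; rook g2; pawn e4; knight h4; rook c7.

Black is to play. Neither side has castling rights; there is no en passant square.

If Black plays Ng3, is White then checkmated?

yes

After Ng3: white king on h1; in check: yes, from the black knight on g3.
King squares — g1: attacked by Rg2; g2: attacked by Nh4; h2: attacked by Rg2.
White has no legal moves → checkmate.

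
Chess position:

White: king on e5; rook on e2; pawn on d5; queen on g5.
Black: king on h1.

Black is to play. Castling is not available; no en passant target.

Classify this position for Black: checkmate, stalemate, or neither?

stalemate

Black to move; black king on h1.
In check: no.
King squares — g1: attacked by Qg5; g2: attacked by Re2; h2: attacked by Re2.
Legal moves for Black: none.
Not in check and no legal moves → stalemate.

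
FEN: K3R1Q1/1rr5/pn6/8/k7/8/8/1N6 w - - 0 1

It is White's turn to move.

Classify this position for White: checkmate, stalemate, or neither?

White to move; white king on a8.
In check: yes, from the black knight on b6.
King squares — a7: attacked by Rb7; b7: attacked by Rc7; b8: attacked by Rb7.
Legal moves for White: none.
In check with no legal moves → checkmate.

checkmate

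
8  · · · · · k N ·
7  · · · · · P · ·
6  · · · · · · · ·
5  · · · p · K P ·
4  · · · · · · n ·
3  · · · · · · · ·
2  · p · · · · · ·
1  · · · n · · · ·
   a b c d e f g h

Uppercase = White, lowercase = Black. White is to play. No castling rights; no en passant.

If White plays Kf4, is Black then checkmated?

After Kf4: black king on f8; in check: no.
Black is not in check, so this cannot be checkmate.

no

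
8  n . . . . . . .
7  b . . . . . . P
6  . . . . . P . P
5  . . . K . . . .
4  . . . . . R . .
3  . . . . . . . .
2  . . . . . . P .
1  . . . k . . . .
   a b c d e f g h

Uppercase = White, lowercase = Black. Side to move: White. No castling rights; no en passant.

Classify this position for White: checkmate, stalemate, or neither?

White to move; white king on d5.
In check: no.
Legal moves for White include: Ke6, Kd6, Kc6, Ke5, Ke4, Kc4, Rf5, Rh4, Rg4, Re4, Rd4+, Rc4, Rb4, Ra4, Rf3, Rf2, Rf1+, h8=Q, ... (list truncated; more exist).
White has legal moves and is not in check → neither.

neither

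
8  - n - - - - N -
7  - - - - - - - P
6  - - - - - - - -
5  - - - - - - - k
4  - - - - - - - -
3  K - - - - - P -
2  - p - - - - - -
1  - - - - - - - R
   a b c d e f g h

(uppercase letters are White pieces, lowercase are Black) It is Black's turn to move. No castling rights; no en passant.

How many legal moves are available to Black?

Black to move; king on h5.
In check: yes, from the white rook on h1.
Legal moves: Kg6, Kg5, Kg4.
Count: 3.

3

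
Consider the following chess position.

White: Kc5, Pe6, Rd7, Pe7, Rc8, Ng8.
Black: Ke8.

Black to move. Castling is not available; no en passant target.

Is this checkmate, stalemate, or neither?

checkmate

Black to move; black king on e8.
In check: yes, from the white rook on c8.
King squares — d7: attacked by Pe6; e7: attacked by Rd7; f7: attacked by Pe6; d8: attacked by Rd7; f8: attacked by Pe7.
Legal moves for Black: none.
In check with no legal moves → checkmate.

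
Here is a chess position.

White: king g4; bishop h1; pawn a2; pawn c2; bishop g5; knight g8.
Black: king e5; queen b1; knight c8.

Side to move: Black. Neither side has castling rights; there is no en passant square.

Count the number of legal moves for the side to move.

Black to move; king on e5.
In check: no.
Legal moves: Ne7, Na7, Nd6, Nb6, Ke6, Kd6, Kd4, Qb8, Qb7, Qb6, Qb5, Qb4+, Qb3, Qxc2, Qb2, Qxa2, Qxh1, Qg1+, Qf1, Qe1, Qd1+, Qc1, Qa1.
Count: 23.

23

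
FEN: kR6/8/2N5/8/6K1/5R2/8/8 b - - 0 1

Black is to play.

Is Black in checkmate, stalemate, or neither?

checkmate

Black to move; black king on a8.
In check: yes, from the white rook on b8.
King squares — a7: attacked by Nc6; b7: attacked by Rb8; b8: attacked by Nc6.
Legal moves for Black: none.
In check with no legal moves → checkmate.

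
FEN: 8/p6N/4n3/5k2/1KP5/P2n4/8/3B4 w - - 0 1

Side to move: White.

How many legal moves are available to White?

White to move; king on b4.
In check: yes, from the black knight on d3.
Legal moves: Kb5, Ka5, Ka4, Kc3, Kb3.
Count: 5.

5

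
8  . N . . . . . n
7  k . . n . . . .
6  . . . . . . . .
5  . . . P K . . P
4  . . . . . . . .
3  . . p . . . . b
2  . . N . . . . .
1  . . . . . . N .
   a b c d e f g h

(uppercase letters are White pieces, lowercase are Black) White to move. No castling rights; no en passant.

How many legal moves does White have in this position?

White to move; king on e5.
In check: yes, from the black knight on d7.
Legal moves: Kd6, Kf4, Ke4, Kd4, Nxd7.
Count: 5.

5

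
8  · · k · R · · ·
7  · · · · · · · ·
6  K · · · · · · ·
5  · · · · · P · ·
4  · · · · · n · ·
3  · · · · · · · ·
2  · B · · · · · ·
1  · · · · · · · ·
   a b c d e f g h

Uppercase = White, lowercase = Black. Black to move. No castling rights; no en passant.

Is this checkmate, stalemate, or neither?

Black to move; black king on c8.
In check: yes, from the white rook on e8.
Legal moves for Black: Kd7, Kc7.
Black is in check but has 2 legal moves → neither.

neither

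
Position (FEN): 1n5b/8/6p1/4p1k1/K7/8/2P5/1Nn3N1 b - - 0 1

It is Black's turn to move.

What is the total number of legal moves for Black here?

17

Black to move; king on g5.
In check: no.
Legal moves: Bg7, Bf6, Nd7, Nc6, Na6, Kh6, Kf6, Kh5, Kf5, Kh4, Kg4, Kf4, Nd3, Nb3, Ne2, Na2, e4.
Count: 17.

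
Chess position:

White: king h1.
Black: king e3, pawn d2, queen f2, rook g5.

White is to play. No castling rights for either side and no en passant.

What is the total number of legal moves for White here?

0

White to move; king on h1.
In check: no.
Legal moves: none.
Count: 0.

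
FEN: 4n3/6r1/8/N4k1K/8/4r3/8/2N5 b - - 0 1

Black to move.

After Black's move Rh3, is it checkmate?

yes

After Rh3: white king on h5; in check: yes, from the black rook on h3.
King squares — g4: attacked by Kf5; h4: attacked by Rh3; g5: attacked by Kf5; g6: attacked by Kf5; h6: attacked by Rh3.
White has no legal moves → checkmate.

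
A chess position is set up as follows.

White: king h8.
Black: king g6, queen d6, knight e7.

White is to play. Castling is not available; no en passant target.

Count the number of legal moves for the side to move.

0

White to move; king on h8.
In check: no.
Legal moves: none.
Count: 0.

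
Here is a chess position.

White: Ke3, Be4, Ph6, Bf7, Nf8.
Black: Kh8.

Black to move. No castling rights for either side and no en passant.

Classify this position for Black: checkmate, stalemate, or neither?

Black to move; black king on h8.
In check: no.
King squares — g7: attacked by Ph6; h7: attacked by Be4; g8: attacked by Bf7.
Legal moves for Black: none.
Not in check and no legal moves → stalemate.

stalemate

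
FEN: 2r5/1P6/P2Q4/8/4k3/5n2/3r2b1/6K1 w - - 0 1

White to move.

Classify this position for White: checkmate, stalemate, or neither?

White to move; white king on g1.
In check: yes, from the black knight on f3.
King squares — f1: attacked by Bg2; h1: attacked by Bg2; f2: attacked by Rd2; g2: attacked by Rd2; h2: attacked by Nf3.
Legal moves for White: none.
In check with no legal moves → checkmate.

checkmate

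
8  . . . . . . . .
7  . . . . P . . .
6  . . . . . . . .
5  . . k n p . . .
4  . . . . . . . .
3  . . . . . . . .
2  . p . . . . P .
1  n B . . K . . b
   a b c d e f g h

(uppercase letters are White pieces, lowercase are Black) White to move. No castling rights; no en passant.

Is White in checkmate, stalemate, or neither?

neither

White to move; white king on e1.
In check: no.
Legal moves for White: Kf2, Ke2, Kd2, Kf1, Kd1, Bh7, Bg6, Bf5, Be4, Bd3, Bc2, Ba2, e8=Q, e8=R, e8=B, e8=N, g3, g4.
White has 18 legal moves and is not in check → neither.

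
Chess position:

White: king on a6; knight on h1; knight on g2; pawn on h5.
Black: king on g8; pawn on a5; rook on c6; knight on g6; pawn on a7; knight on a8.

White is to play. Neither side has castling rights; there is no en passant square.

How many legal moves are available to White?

White to move; king on a6.
In check: yes, from the black rook on c6.
Legal moves: Kb7, Kxa7, Kb5, Kxa5.
Count: 4.

4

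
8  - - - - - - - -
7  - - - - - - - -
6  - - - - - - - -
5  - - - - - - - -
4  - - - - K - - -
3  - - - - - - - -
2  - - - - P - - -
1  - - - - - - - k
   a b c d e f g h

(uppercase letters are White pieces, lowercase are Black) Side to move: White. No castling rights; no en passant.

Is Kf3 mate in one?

no

After Kf3: black king on h1; in check: no.
Black is not in check, so this cannot be checkmate.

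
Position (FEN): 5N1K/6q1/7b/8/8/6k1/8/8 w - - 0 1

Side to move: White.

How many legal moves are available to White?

0

White to move; king on h8.
In check: yes, from the black queen on g7.
Legal moves: none.
Count: 0.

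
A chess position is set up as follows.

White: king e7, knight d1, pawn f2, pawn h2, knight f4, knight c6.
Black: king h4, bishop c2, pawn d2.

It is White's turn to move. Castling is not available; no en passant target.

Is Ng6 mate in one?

After Ng6: black king on h4; in check: yes, from the white knight on g6.
Black has 5 legal replies: Kh5, Kg5, Kg4, Kh3, Bxg6.
In check but a legal move exists → not checkmate.

no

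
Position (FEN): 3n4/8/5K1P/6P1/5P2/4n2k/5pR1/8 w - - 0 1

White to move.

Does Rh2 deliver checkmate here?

After Rh2: black king on h3; in check: yes, from the white rook on h2.
Black has 3 legal replies: Kg4, Kg3, Kxh2.
In check but a legal move exists → not checkmate.

no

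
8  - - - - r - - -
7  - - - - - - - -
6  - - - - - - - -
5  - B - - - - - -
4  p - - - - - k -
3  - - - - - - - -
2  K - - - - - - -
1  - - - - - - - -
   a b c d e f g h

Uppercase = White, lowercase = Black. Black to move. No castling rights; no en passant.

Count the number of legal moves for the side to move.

Black to move; king on g4.
In check: no.
Legal moves: Rh8, Rg8, Rf8, Rd8, Rc8, Rb8, Ra8, Re7, Re6, Re5, Re4, Re3, Re2+, Re1, Kh5, Kg5, Kf5, Kh4, Kf4, Kh3, Kg3, Kf3, a3.
Count: 23.

23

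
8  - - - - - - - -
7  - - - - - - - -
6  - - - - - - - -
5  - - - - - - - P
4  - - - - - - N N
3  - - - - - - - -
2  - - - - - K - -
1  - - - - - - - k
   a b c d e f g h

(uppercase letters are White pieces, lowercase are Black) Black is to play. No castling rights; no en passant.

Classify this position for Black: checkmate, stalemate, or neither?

Black to move; black king on h1.
In check: no.
King squares — g1: attacked by Kf2; g2: attacked by Kf2; h2: attacked by Ng4.
Legal moves for Black: none.
Not in check and no legal moves → stalemate.

stalemate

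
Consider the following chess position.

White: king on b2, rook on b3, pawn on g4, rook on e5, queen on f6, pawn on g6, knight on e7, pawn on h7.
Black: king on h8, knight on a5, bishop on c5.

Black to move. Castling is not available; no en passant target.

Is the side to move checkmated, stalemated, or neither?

checkmate

Black to move; black king on h8.
In check: yes, from the white queen on f6.
King squares — g7: attacked by Qf6; h7: attacked by Pg6; g8: attacked by Ne7.
Legal moves for Black: none.
In check with no legal moves → checkmate.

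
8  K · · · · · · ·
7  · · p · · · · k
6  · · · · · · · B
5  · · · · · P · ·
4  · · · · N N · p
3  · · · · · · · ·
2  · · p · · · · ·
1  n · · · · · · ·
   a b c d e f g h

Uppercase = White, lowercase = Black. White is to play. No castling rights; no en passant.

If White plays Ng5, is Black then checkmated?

no

After Ng5: black king on h7; in check: yes, from the white knight on g5.
Black has 3 legal replies: Kh8, Kg8, Kxh6.
In check but a legal move exists → not checkmate.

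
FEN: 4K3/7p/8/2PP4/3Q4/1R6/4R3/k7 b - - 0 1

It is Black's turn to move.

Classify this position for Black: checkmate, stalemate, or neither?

checkmate

Black to move; black king on a1.
In check: yes, from the white queen on d4.
King squares — b1: attacked by Rb3; a2: attacked by Re2; b2: attacked by Re2.
Legal moves for Black: none.
In check with no legal moves → checkmate.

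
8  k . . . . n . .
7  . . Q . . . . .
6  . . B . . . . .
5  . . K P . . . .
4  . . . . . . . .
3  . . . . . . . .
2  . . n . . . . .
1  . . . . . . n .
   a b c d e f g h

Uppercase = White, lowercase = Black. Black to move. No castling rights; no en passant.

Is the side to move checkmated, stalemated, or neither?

Black to move; black king on a8.
In check: yes, from the white bishop on c6.
King squares — a7: attacked by Qc7; b7: attacked by Bc6; b8: attacked by Qc7.
Legal moves for Black: none.
In check with no legal moves → checkmate.

checkmate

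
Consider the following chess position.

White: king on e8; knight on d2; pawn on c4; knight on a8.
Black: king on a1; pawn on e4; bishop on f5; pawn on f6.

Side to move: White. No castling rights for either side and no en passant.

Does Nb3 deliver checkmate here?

no

After Nb3: black king on a1; in check: yes, from the white knight on b3.
Black has 3 legal replies: Kb2, Ka2, Kb1.
In check but a legal move exists → not checkmate.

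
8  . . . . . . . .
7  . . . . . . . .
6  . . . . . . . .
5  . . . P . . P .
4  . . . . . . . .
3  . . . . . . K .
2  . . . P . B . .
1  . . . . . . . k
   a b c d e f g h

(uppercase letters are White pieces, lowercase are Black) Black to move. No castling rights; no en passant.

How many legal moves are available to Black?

Black to move; king on h1.
In check: no.
Legal moves: none.
Count: 0.

0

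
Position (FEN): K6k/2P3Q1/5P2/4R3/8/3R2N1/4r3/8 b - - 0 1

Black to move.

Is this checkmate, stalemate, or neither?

Black to move; black king on h8.
In check: yes, from the white queen on g7.
King squares — g7: attacked by Pf6; h7: attacked by Qg7; g8: attacked by Qg7.
Legal moves for Black: none.
In check with no legal moves → checkmate.

checkmate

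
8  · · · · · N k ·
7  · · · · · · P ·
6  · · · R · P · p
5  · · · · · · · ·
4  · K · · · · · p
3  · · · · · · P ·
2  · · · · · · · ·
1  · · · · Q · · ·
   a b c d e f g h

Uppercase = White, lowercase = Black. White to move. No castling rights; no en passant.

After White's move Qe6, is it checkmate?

After Qe6: black king on g8; in check: yes, from the white queen on e6.
King squares — f7: attacked by Qe6; g7: attacked by Pf6; h7: attacked by Nf8; f8: attacked by Pg7; h8: attacked by Pg7.
Black has no legal moves → checkmate.

yes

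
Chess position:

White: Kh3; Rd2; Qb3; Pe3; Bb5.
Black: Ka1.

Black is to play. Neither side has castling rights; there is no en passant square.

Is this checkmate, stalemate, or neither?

Black to move; black king on a1.
In check: no.
King squares — b1: attacked by Qb3; a2: attacked by Rd2; b2: attacked by Rd2.
Legal moves for Black: none.
Not in check and no legal moves → stalemate.

stalemate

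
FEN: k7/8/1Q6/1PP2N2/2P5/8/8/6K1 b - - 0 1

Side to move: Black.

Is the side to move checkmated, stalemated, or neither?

stalemate

Black to move; black king on a8.
In check: no.
King squares — a7: attacked by Qb6; b7: attacked by Qb6; b8: attacked by Qb6.
Legal moves for Black: none.
Not in check and no legal moves → stalemate.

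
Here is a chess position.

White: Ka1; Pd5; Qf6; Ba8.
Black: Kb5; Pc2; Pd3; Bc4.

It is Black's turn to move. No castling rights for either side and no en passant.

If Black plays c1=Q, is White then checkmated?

After c1=Q: white king on a1; in check: yes, from the black queen on c1.
King squares — b1: attacked by Qc1; a2: attacked by Bc4; b2: attacked by Qc1.
White has no legal moves → checkmate.

yes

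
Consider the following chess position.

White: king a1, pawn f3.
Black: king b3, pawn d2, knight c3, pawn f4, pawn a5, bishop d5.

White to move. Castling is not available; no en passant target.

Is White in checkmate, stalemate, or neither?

stalemate

White to move; white king on a1.
In check: no.
King squares — b1: attacked by Nc3; a2: attacked by Kb3; b2: attacked by Kb3.
Legal moves for White: none.
Not in check and no legal moves → stalemate.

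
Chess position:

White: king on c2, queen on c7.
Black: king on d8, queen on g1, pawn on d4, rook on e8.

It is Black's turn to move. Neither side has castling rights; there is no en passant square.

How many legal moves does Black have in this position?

Black to move; king on d8.
In check: yes, from the white queen on c7.
Legal moves: Kxc7.
Count: 1.

1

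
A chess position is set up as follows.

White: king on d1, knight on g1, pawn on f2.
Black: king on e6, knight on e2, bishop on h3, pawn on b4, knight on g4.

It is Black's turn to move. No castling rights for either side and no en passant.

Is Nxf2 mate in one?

no

After Nxf2: white king on d1; in check: yes, from the black knight on f2.
White has 4 legal replies: Kxe2, Kd2, Kc2, Ke1.
In check but a legal move exists → not checkmate.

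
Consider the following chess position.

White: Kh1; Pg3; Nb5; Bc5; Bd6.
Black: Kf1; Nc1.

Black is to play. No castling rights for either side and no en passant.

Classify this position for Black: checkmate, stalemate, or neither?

Black to move; black king on f1.
In check: no.
Legal moves for Black: Ke2, Ke1, Nd3, Nb3, Ne2, Na2.
Black has 6 legal moves and is not in check → neither.

neither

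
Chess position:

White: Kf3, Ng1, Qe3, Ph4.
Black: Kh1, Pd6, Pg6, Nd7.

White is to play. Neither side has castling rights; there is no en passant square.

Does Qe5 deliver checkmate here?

After Qe5: black king on h1; in check: no.
Black is not in check, so this cannot be checkmate.

no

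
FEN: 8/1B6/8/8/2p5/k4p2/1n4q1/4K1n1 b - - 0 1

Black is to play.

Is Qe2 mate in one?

yes

After Qe2: white king on e1; in check: yes, from the black queen on e2.
King squares — d1: attacked by Nb2; f1: attacked by Qe2; d2: attacked by Qe2; e2: attacked by Ng1; f2: attacked by Qe2.
White has no legal moves → checkmate.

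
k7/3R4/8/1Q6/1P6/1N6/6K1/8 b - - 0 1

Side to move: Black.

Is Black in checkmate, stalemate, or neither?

Black to move; black king on a8.
In check: no.
King squares — a7: attacked by Rd7; b7: attacked by Qb5; b8: attacked by Qb5.
Legal moves for Black: none.
Not in check and no legal moves → stalemate.

stalemate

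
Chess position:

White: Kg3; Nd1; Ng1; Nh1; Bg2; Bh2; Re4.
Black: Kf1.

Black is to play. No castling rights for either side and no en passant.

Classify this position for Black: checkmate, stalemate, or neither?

checkmate

Black to move; black king on f1.
In check: yes, from the white bishop on g2.
King squares — e1: attacked by Re4; g1: attacked by Bh2; e2: attacked by Ng1; f2: attacked by Nd1; g2: attacked by Kg3.
Legal moves for Black: none.
In check with no legal moves → checkmate.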